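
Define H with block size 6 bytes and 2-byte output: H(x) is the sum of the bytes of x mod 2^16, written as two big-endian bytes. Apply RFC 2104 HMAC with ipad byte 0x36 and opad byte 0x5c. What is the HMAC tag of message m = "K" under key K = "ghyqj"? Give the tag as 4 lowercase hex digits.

0177

Key "ghyqj" = 67 68 79 71 6a is 5 bytes ≤ B = 6; zero-pad to 6 bytes: K' = 67 68 79 71 6a 00.
K' ⊕ ipad = 51 5e 4f 47 5c 36.  K' ⊕ opad = 3b 34 25 2d 36 5c.
Inner input = (K'⊕ipad) ∥ m = 51 5e 4f 47 5c 36 ∥ 4b.
Inner hash: sum = 81+94+79+71+92+54+75 = 546 → 02 22.
Outer input = (K'⊕opad) ∥ inner = 3b 34 25 2d 36 5c ∥ 02 22.
Outer hash (tag): sum = 59+52+37+45+54+92+2+34 = 375 → 01 77.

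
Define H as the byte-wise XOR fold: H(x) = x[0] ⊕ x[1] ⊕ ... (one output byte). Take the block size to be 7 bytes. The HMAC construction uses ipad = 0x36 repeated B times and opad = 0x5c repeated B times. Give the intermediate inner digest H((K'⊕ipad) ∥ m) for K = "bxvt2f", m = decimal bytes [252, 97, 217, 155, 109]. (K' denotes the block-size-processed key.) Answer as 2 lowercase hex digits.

Key "bxvt2f" = 62 78 76 74 32 66 is 6 bytes ≤ B = 7; zero-pad to 7 bytes: K' = 62 78 76 74 32 66 00.
K' ⊕ ipad = 54 4e 40 42 04 50 36.
Inner input = 54 4e 40 42 04 50 36 ∥ fc 61 d9 9b 6d.
Inner hash: XOR 54⊕4e⊕40⊕42⊕04⊕50⊕36⊕fc⊕61⊕d9⊕9b⊕6d = c8.

c8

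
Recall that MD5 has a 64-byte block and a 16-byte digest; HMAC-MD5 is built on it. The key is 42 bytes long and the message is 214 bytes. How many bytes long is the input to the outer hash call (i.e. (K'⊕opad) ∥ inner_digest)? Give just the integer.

Key is 42 ≤ 64 bytes, zero-padded: |K'| = 64.
Outer input = (K'⊕opad) ∥ H(inner) → 64 + 16 = 80 bytes.

80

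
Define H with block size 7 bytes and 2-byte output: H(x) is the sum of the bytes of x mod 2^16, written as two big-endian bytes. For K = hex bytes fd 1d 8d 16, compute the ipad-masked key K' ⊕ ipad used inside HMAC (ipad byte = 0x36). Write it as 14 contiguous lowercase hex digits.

cb2bbb20363636

Key hex bytes fd 1d 8d 16 is 4 bytes ≤ B = 7; zero-pad to 7 bytes: K' = fd 1d 8d 16 00 00 00.
XOR each byte with 0x36: fd⊕36=cb, 1d⊕36=2b, 8d⊕36=bb, 16⊕36=20, 00⊕36=36, 00⊕36=36, 00⊕36=36.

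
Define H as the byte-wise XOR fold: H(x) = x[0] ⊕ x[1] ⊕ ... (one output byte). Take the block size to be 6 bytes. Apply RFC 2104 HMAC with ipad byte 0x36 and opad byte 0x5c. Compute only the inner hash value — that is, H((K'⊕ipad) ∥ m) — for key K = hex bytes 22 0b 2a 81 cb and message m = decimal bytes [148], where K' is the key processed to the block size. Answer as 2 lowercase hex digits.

Key hex bytes 22 0b 2a 81 cb is 5 bytes ≤ B = 6; zero-pad to 6 bytes: K' = 22 0b 2a 81 cb 00.
K' ⊕ ipad = 14 3d 1c b7 fd 36.
Inner input = 14 3d 1c b7 fd 36 ∥ 94.
Inner hash: XOR 14⊕3d⊕1c⊕b7⊕fd⊕36⊕94 = dd.

dd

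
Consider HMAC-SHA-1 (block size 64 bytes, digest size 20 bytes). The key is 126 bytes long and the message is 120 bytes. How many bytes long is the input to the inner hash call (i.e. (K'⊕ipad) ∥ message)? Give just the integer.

Key is 126 > 64 bytes, so it is hashed to 20 bytes then zero-padded to 64: |K'| = 64.
Inner input = (K'⊕ipad) ∥ m → 64 + 120 = 184 bytes.

184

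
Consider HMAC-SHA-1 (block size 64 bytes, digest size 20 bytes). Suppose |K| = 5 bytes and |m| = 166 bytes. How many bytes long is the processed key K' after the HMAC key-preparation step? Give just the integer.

64

Key is 5 ≤ 64 bytes, zero-padded: |K'| = 64.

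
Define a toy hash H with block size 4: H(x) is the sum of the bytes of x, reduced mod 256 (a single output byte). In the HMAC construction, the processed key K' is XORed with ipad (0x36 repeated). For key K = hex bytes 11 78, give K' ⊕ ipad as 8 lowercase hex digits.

Key hex bytes 11 78 is 2 bytes ≤ B = 4; zero-pad to 4 bytes: K' = 11 78 00 00.
XOR each byte with 0x36: 11⊕36=27, 78⊕36=4e, 00⊕36=36, 00⊕36=36.

274e3636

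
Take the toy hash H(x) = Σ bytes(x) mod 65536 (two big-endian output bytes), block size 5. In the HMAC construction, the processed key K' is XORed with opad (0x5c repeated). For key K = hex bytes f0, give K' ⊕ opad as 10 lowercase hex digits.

ac5c5c5c5c

Key hex bytes f0 is 1 byte ≤ B = 5; zero-pad to 5 bytes: K' = f0 00 00 00 00.
XOR each byte with 0x5c: f0⊕5c=ac, 00⊕5c=5c, 00⊕5c=5c, 00⊕5c=5c, 00⊕5c=5c.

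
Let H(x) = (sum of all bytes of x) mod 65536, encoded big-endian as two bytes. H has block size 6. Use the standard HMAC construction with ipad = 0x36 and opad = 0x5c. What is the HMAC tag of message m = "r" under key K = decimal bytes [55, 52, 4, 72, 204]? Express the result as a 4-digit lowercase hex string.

Key decimal bytes [55, 52, 4, 72, 204] = 37 34 04 48 cc is 5 bytes ≤ B = 6; zero-pad to 6 bytes: K' = 37 34 04 48 cc 00.
K' ⊕ ipad = 01 02 32 7e fa 36.  K' ⊕ opad = 6b 68 58 14 90 5c.
Inner input = (K'⊕ipad) ∥ m = 01 02 32 7e fa 36 ∥ 72.
Inner hash: sum = 1+2+50+126+250+54+114 = 597 → 02 55.
Outer input = (K'⊕opad) ∥ inner = 6b 68 58 14 90 5c ∥ 02 55.
Outer hash (tag): sum = 107+104+88+20+144+92+2+85 = 642 → 02 82.

0282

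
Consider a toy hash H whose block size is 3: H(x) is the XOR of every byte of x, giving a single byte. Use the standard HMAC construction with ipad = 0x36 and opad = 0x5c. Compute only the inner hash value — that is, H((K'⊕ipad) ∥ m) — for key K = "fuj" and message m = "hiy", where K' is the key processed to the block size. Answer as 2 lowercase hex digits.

Key "fuj" = 66 75 6a is exactly B = 3 bytes: K' = 66 75 6a.
K' ⊕ ipad = 50 43 5c.
Inner input = 50 43 5c ∥ 68 69 79.
Inner hash: XOR 50⊕43⊕5c⊕68⊕69⊕79 = 37.

37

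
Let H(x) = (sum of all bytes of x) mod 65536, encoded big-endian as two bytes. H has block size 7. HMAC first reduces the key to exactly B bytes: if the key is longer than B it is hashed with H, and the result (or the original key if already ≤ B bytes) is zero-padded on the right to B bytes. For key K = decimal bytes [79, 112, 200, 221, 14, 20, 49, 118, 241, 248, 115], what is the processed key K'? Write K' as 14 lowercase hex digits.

05890000000000

|K| = 11 > B = 7, so first hash the key.
H(K): sum = 79+112+200+221+14+20+49+118+241+248+115 = 1417 → 05 89.
Zero-pad H(K) = 05 89 to 7 bytes: K' = 05 89 00 00 00 00 00.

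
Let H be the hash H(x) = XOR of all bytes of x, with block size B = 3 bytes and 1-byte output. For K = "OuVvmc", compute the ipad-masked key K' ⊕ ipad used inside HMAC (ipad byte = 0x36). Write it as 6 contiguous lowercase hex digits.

223636

Key "OuVvmc" = 4f 75 56 76 6d 63 is 6 bytes > B = 3, so hash it first: H(key) = 14, then zero-pad to 3 bytes: K' = 14 00 00.
XOR each byte with 0x36: 14⊕36=22, 00⊕36=36, 00⊕36=36.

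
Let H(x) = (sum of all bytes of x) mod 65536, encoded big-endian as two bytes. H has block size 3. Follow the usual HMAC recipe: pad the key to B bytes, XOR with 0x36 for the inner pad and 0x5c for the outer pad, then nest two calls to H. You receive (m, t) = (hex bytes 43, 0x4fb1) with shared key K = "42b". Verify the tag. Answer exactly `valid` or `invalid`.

invalid

Key "42b" = 34 32 62 is exactly B = 3 bytes: K' = 34 32 62.
K' ⊕ ipad = 02 04 54; K' ⊕ opad = 68 6e 3e.
Inner hash: sum = 2+4+84+67 = 157 → 00 9d.
Outer hash (recomputed tag): sum = 104+110+62+0+157 = 433 → 01 b1.
Recomputed tag = 01b1; claimed = 4fb1 → mismatch.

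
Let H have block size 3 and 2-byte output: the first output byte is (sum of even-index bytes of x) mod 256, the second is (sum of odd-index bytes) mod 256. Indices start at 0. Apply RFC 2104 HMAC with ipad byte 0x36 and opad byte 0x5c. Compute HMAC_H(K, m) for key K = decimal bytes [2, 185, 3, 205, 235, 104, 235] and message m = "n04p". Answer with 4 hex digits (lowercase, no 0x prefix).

Key decimal bytes [2, 185, 3, 205, 235, 104, 235] = 02 b9 03 cd eb 68 eb is 7 bytes > B = 3, so hash it first: H(key) = db ee, then zero-pad to 3 bytes: K' = db ee 00.
K' ⊕ ipad = ed d8 36.  K' ⊕ opad = 87 b2 5c.
Inner input = (K'⊕ipad) ∥ m = ed d8 36 ∥ 6e 30 34 70.
Inner hash: even-index sum = 451 mod 256 = 195; odd-index sum = 378 mod 256 = 122 → c3 7a.
Outer input = (K'⊕opad) ∥ inner = 87 b2 5c ∥ c3 7a.
Outer hash (tag): even-index sum = 349 mod 256 = 93; odd-index sum = 373 mod 256 = 117 → 5d 75.

5d75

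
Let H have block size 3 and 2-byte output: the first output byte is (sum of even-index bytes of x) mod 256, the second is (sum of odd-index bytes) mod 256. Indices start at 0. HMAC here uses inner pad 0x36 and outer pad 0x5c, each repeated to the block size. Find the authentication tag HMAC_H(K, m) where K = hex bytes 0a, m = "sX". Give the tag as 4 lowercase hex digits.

Key hex bytes 0a is 1 byte ≤ B = 3; zero-pad to 3 bytes: K' = 0a 00 00.
K' ⊕ ipad = 3c 36 36.  K' ⊕ opad = 56 5c 5c.
Inner input = (K'⊕ipad) ∥ m = 3c 36 36 ∥ 73 58.
Inner hash: even-index sum = 202 mod 256 = 202; odd-index sum = 169 mod 256 = 169 → ca a9.
Outer input = (K'⊕opad) ∥ inner = 56 5c 5c ∥ ca a9.
Outer hash (tag): even-index sum = 347 mod 256 = 91; odd-index sum = 294 mod 256 = 38 → 5b 26.

5b26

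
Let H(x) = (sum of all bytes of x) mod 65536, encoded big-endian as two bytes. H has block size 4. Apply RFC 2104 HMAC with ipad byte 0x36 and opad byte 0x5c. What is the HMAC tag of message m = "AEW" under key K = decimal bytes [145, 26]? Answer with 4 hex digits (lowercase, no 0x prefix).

01e9

Key decimal bytes [145, 26] = 91 1a is 2 bytes ≤ B = 4; zero-pad to 4 bytes: K' = 91 1a 00 00.
K' ⊕ ipad = a7 2c 36 36.  K' ⊕ opad = cd 46 5c 5c.
Inner input = (K'⊕ipad) ∥ m = a7 2c 36 36 ∥ 41 45 57.
Inner hash: sum = 167+44+54+54+65+69+87 = 540 → 02 1c.
Outer input = (K'⊕opad) ∥ inner = cd 46 5c 5c ∥ 02 1c.
Outer hash (tag): sum = 205+70+92+92+2+28 = 489 → 01 e9.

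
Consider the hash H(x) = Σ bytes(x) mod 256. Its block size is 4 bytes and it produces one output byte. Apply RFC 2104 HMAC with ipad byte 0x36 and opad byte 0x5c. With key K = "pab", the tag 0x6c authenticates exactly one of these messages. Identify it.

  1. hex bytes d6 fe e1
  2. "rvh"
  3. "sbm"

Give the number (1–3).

Key "pab" = 70 61 62 is 3 bytes ≤ B = 4; zero-pad to 4 bytes: K' = 70 61 62 00.
K' ⊕ ipad = 46 57 54 36; K' ⊕ opad = 2c 3d 3e 5c.
m1: inner = H(46 57 54 36 d6 fe e1) = dc; tag = H(2c 3d 3e 5c dc) = df
m2: inner = H(46 57 54 36 72 76 68) = 77; tag = H(2c 3d 3e 5c 77) = 7a
m3: inner = H(46 57 54 36 73 62 6d) = 69; tag = H(2c 3d 3e 5c 69) = 6c ← matches

3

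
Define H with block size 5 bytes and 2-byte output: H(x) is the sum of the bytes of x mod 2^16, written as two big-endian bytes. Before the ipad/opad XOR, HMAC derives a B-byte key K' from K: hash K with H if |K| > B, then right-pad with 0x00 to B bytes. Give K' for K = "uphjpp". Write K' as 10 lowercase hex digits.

0297000000

|K| = 6 > B = 5, so first hash the key.
H(K): sum = 117+112+104+106+112+112 = 663 → 02 97.
Zero-pad H(K) = 02 97 to 5 bytes: K' = 02 97 00 00 00.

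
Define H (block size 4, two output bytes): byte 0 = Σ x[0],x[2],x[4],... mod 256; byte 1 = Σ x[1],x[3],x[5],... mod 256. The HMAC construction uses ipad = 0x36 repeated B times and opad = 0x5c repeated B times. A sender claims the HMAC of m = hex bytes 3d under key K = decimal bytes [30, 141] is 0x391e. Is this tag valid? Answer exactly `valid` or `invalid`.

valid

Key decimal bytes [30, 141] = 1e 8d is 2 bytes ≤ B = 4; zero-pad to 4 bytes: K' = 1e 8d 00 00.
K' ⊕ ipad = 28 bb 36 36; K' ⊕ opad = 42 d1 5c 5c.
Inner hash: even-index sum = 155 mod 256 = 155; odd-index sum = 241 mod 256 = 241 → 9b f1.
Outer hash (recomputed tag): even-index sum = 313 mod 256 = 57; odd-index sum = 542 mod 256 = 30 → 39 1e.
Recomputed tag = 391e; claimed = 391e → match.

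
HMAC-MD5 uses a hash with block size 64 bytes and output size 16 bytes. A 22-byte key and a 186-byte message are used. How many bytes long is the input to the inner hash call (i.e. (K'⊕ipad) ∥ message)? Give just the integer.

Key is 22 ≤ 64 bytes, zero-padded: |K'| = 64.
Inner input = (K'⊕ipad) ∥ m → 64 + 186 = 250 bytes.

250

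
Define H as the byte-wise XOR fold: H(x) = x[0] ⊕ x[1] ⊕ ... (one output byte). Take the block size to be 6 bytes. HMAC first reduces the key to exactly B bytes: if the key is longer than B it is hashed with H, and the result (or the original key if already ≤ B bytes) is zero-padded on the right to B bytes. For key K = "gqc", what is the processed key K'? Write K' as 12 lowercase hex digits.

Key "gqc" = 67 71 63 is 3 bytes ≤ B = 6; zero-pad to 6 bytes: K' = 67 71 63 00 00 00.

677163000000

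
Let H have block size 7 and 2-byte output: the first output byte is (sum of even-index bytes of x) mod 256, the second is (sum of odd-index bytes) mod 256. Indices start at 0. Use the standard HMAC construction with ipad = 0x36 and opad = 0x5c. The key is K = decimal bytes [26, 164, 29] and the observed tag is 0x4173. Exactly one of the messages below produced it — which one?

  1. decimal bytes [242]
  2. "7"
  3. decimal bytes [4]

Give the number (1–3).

3

Key decimal bytes [26, 164, 29] = 1a a4 1d is 3 bytes ≤ B = 7; zero-pad to 7 bytes: K' = 1a a4 1d 00 00 00 00.
K' ⊕ ipad = 2c 92 2b 36 36 36 36; K' ⊕ opad = 46 f8 41 5c 5c 5c 5c.
m1: inner = H(2c 92 2b 36 36 36 36 f2) = c3 f0; tag = H(46 f8 41 5c 5c 5c 5c c3 f0) = 2f73
m2: inner = H(2c 92 2b 36 36 36 36 37) = c3 35; tag = H(46 f8 41 5c 5c 5c 5c c3 35) = 7473
m3: inner = H(2c 92 2b 36 36 36 36 04) = c3 02; tag = H(46 f8 41 5c 5c 5c 5c c3 02) = 4173 ← matches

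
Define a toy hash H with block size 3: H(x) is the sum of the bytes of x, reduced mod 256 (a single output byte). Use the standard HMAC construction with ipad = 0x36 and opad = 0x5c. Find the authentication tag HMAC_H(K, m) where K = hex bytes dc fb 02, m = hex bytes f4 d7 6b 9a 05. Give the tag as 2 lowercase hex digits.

Key hex bytes dc fb 02 is exactly B = 3 bytes: K' = dc fb 02.
K' ⊕ ipad = ea cd 34.  K' ⊕ opad = 80 a7 5e.
Inner input = (K'⊕ipad) ∥ m = ea cd 34 ∥ f4 d7 6b 9a 05.
Inner hash: sum = 234+205+52+244+215+107+154+5 = 1216; mod 256 = 192 → c0.
Outer input = (K'⊕opad) ∥ inner = 80 a7 5e ∥ c0.
Outer hash (tag): sum = 128+167+94+192 = 581; mod 256 = 69 → 45.

45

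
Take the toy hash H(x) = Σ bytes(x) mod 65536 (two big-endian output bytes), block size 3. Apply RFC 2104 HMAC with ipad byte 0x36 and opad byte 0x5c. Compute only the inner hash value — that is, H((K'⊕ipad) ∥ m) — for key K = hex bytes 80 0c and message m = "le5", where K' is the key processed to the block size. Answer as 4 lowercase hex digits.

Key hex bytes 80 0c is 2 bytes ≤ B = 3; zero-pad to 3 bytes: K' = 80 0c 00.
K' ⊕ ipad = b6 3a 36.
Inner input = b6 3a 36 ∥ 6c 65 35.
Inner hash: sum = 182+58+54+108+101+53 = 556 → 02 2c.

022c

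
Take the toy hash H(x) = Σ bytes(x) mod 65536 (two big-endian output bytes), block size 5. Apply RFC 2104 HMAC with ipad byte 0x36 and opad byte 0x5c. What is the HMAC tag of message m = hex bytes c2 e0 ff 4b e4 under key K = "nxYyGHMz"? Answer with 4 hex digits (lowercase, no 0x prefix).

Key "nxYyGHMz" = 6e 78 59 79 47 48 4d 7a is 8 bytes > B = 5, so hash it first: H(key) = 03 0e, then zero-pad to 5 bytes: K' = 03 0e 00 00 00.
K' ⊕ ipad = 35 38 36 36 36.  K' ⊕ opad = 5f 52 5c 5c 5c.
Inner input = (K'⊕ipad) ∥ m = 35 38 36 36 36 ∥ c2 e0 ff 4b e4.
Inner hash: sum = 53+56+54+54+54+194+224+255+75+228 = 1247 → 04 df.
Outer input = (K'⊕opad) ∥ inner = 5f 52 5c 5c 5c ∥ 04 df.
Outer hash (tag): sum = 95+82+92+92+92+4+223 = 680 → 02 a8.

02a8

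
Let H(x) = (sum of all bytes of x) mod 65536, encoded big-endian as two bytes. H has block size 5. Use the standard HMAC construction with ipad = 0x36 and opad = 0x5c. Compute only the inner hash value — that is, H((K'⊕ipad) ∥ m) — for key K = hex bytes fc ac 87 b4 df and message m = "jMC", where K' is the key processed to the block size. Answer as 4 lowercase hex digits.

Key hex bytes fc ac 87 b4 df is exactly B = 5 bytes: K' = fc ac 87 b4 df.
K' ⊕ ipad = ca 9a b1 82 e9.
Inner input = ca 9a b1 82 e9 ∥ 6a 4d 43.
Inner hash: sum = 202+154+177+130+233+106+77+67 = 1146 → 04 7a.

047a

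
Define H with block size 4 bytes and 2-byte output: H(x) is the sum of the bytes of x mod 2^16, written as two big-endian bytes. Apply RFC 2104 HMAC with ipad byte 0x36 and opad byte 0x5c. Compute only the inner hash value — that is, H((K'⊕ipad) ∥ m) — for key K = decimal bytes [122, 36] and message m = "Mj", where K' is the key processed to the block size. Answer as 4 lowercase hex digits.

0181

Key decimal bytes [122, 36] = 7a 24 is 2 bytes ≤ B = 4; zero-pad to 4 bytes: K' = 7a 24 00 00.
K' ⊕ ipad = 4c 12 36 36.
Inner input = 4c 12 36 36 ∥ 4d 6a.
Inner hash: sum = 76+18+54+54+77+106 = 385 → 01 81.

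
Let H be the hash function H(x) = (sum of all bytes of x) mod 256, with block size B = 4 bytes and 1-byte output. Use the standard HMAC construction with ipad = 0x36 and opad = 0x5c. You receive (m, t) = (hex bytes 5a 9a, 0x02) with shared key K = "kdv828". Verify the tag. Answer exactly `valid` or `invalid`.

Key "kdv828" = 6b 64 76 38 32 38 is 6 bytes > B = 4, so hash it first: H(key) = e7, then zero-pad to 4 bytes: K' = e7 00 00 00.
K' ⊕ ipad = d1 36 36 36; K' ⊕ opad = bb 5c 5c 5c.
Inner hash: sum = 209+54+54+54+90+154 = 615; mod 256 = 103 → 67.
Outer hash (recomputed tag): sum = 187+92+92+92+103 = 566; mod 256 = 54 → 36.
Recomputed tag = 36; claimed = 02 → mismatch.

invalid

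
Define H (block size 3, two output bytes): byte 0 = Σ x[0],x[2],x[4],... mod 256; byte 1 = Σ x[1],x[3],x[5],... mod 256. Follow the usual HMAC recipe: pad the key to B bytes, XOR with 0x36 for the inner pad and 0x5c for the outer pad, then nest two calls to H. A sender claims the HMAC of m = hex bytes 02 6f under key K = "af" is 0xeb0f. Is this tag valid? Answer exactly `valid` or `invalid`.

Key "af" = 61 66 is 2 bytes ≤ B = 3; zero-pad to 3 bytes: K' = 61 66 00.
K' ⊕ ipad = 57 50 36; K' ⊕ opad = 3d 3a 5c.
Inner hash: even-index sum = 252 mod 256 = 252; odd-index sum = 82 mod 256 = 82 → fc 52.
Outer hash (recomputed tag): even-index sum = 235 mod 256 = 235; odd-index sum = 310 mod 256 = 54 → eb 36.
Recomputed tag = eb36; claimed = eb0f → mismatch.

invalid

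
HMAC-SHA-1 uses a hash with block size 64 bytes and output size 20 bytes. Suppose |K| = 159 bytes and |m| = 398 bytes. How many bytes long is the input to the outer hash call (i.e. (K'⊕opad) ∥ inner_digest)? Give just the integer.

84

Key is 159 > 64 bytes, so it is hashed to 20 bytes then zero-padded to 64: |K'| = 64.
Outer input = (K'⊕opad) ∥ H(inner) → 64 + 20 = 84 bytes.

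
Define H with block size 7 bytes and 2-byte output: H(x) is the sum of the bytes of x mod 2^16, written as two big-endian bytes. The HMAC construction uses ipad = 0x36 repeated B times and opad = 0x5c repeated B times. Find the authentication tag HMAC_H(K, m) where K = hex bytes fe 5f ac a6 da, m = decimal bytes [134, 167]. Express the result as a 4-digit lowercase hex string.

04b1

Key hex bytes fe 5f ac a6 da is 5 bytes ≤ B = 7; zero-pad to 7 bytes: K' = fe 5f ac a6 da 00 00.
K' ⊕ ipad = c8 69 9a 90 ec 36 36.  K' ⊕ opad = a2 03 f0 fa 86 5c 5c.
Inner input = (K'⊕ipad) ∥ m = c8 69 9a 90 ec 36 36 ∥ 86 a7.
Inner hash: sum = 200+105+154+144+236+54+54+134+167 = 1248 → 04 e0.
Outer input = (K'⊕opad) ∥ inner = a2 03 f0 fa 86 5c 5c ∥ 04 e0.
Outer hash (tag): sum = 162+3+240+250+134+92+92+4+224 = 1201 → 04 b1.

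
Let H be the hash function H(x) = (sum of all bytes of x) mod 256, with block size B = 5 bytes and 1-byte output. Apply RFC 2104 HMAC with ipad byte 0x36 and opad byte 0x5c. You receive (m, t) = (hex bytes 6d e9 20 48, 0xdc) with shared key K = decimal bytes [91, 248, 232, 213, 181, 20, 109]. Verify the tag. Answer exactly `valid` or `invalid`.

invalid

Key decimal bytes [91, 248, 232, 213, 181, 20, 109] = 5b f8 e8 d5 b5 14 6d is 7 bytes > B = 5, so hash it first: H(key) = 46, then zero-pad to 5 bytes: K' = 46 00 00 00 00.
K' ⊕ ipad = 70 36 36 36 36; K' ⊕ opad = 1a 5c 5c 5c 5c.
Inner hash: sum = 112+54+54+54+54+109+233+32+72 = 774; mod 256 = 6 → 06.
Outer hash (recomputed tag): sum = 26+92+92+92+92+6 = 400; mod 256 = 144 → 90.
Recomputed tag = 90; claimed = dc → mismatch.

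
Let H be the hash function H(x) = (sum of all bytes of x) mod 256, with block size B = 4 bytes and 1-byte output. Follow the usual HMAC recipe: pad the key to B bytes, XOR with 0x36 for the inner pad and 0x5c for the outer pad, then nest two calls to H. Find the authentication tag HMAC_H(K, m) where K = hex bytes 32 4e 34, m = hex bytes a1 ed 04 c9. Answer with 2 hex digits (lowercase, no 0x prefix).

Key hex bytes 32 4e 34 is 3 bytes ≤ B = 4; zero-pad to 4 bytes: K' = 32 4e 34 00.
K' ⊕ ipad = 04 78 02 36.  K' ⊕ opad = 6e 12 68 5c.
Inner input = (K'⊕ipad) ∥ m = 04 78 02 36 ∥ a1 ed 04 c9.
Inner hash: sum = 4+120+2+54+161+237+4+201 = 783; mod 256 = 15 → 0f.
Outer input = (K'⊕opad) ∥ inner = 6e 12 68 5c ∥ 0f.
Outer hash (tag): sum = 110+18+104+92+15 = 339; mod 256 = 83 → 53.

53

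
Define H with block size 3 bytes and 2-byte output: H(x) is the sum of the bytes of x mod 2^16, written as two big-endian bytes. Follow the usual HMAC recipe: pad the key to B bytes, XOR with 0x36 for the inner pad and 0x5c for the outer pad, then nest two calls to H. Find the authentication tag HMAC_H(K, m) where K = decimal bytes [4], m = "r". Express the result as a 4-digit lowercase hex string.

Key decimal bytes [4] = 04 is 1 byte ≤ B = 3; zero-pad to 3 bytes: K' = 04 00 00.
K' ⊕ ipad = 32 36 36.  K' ⊕ opad = 58 5c 5c.
Inner input = (K'⊕ipad) ∥ m = 32 36 36 ∥ 72.
Inner hash: sum = 50+54+54+114 = 272 → 01 10.
Outer input = (K'⊕opad) ∥ inner = 58 5c 5c ∥ 01 10.
Outer hash (tag): sum = 88+92+92+1+16 = 289 → 01 21.

0121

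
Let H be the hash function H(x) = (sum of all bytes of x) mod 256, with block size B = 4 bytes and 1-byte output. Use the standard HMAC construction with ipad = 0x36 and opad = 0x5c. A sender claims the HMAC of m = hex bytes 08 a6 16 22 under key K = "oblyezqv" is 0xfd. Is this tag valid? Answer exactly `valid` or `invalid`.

Key "oblyezqv" = 6f 62 6c 79 65 7a 71 76 is 8 bytes > B = 4, so hash it first: H(key) = 7c, then zero-pad to 4 bytes: K' = 7c 00 00 00.
K' ⊕ ipad = 4a 36 36 36; K' ⊕ opad = 20 5c 5c 5c.
Inner hash: sum = 74+54+54+54+8+166+22+34 = 466; mod 256 = 210 → d2.
Outer hash (recomputed tag): sum = 32+92+92+92+210 = 518; mod 256 = 6 → 06.
Recomputed tag = 06; claimed = fd → mismatch.

invalid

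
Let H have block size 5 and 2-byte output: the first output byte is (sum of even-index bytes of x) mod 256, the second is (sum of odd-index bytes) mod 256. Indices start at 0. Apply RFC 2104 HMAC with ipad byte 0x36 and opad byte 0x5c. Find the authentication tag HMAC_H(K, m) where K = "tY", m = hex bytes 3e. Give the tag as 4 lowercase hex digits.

c30f

Key "tY" = 74 59 is 2 bytes ≤ B = 5; zero-pad to 5 bytes: K' = 74 59 00 00 00.
K' ⊕ ipad = 42 6f 36 36 36.  K' ⊕ opad = 28 05 5c 5c 5c.
Inner input = (K'⊕ipad) ∥ m = 42 6f 36 36 36 ∥ 3e.
Inner hash: even-index sum = 174 mod 256 = 174; odd-index sum = 227 mod 256 = 227 → ae e3.
Outer input = (K'⊕opad) ∥ inner = 28 05 5c 5c 5c ∥ ae e3.
Outer hash (tag): even-index sum = 451 mod 256 = 195; odd-index sum = 271 mod 256 = 15 → c3 0f.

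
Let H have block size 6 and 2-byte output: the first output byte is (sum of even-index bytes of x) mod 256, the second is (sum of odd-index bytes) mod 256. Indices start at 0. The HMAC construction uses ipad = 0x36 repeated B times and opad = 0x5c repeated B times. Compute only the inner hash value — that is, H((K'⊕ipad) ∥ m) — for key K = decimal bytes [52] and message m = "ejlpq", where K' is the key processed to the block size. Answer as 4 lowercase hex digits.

b07c

Key decimal bytes [52] = 34 is 1 byte ≤ B = 6; zero-pad to 6 bytes: K' = 34 00 00 00 00 00.
K' ⊕ ipad = 02 36 36 36 36 36.
Inner input = 02 36 36 36 36 36 ∥ 65 6a 6c 70 71.
Inner hash: even-index sum = 432 mod 256 = 176; odd-index sum = 380 mod 256 = 124 → b0 7c.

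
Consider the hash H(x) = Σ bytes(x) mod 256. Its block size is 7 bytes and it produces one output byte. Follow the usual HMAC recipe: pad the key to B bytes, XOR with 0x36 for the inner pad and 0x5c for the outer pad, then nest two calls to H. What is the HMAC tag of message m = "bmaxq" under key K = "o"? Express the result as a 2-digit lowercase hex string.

Key "o" = 6f is 1 byte ≤ B = 7; zero-pad to 7 bytes: K' = 6f 00 00 00 00 00 00.
K' ⊕ ipad = 59 36 36 36 36 36 36.  K' ⊕ opad = 33 5c 5c 5c 5c 5c 5c.
Inner input = (K'⊕ipad) ∥ m = 59 36 36 36 36 36 36 ∥ 62 6d 61 78 71.
Inner hash: sum = 89+54+54+54+54+54+54+98+109+97+120+113 = 950; mod 256 = 182 → b6.
Outer input = (K'⊕opad) ∥ inner = 33 5c 5c 5c 5c 5c 5c ∥ b6.
Outer hash (tag): sum = 51+92+92+92+92+92+92+182 = 785; mod 256 = 17 → 11.

11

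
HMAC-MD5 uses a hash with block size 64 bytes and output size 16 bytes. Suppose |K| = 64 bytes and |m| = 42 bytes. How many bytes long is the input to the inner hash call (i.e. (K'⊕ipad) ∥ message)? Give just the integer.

106

Key is 64 ≤ 64 bytes, zero-padded: |K'| = 64.
Inner input = (K'⊕ipad) ∥ m → 64 + 42 = 106 bytes.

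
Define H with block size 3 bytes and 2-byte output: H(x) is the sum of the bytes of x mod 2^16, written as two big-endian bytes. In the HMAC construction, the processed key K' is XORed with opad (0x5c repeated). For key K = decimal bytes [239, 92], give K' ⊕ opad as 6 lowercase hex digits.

b3005c

Key decimal bytes [239, 92] = ef 5c is 2 bytes ≤ B = 3; zero-pad to 3 bytes: K' = ef 5c 00.
XOR each byte with 0x5c: ef⊕5c=b3, 5c⊕5c=00, 00⊕5c=5c.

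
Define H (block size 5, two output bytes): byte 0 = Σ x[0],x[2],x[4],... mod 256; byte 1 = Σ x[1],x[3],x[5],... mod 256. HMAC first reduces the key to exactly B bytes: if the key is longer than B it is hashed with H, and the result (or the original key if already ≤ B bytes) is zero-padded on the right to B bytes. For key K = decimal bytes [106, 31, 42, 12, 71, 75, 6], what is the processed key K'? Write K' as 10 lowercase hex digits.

|K| = 7 > B = 5, so first hash the key.
H(K): even-index sum = 225 mod 256 = 225; odd-index sum = 118 mod 256 = 118 → e1 76.
Zero-pad H(K) = e1 76 to 5 bytes: K' = e1 76 00 00 00.

e176000000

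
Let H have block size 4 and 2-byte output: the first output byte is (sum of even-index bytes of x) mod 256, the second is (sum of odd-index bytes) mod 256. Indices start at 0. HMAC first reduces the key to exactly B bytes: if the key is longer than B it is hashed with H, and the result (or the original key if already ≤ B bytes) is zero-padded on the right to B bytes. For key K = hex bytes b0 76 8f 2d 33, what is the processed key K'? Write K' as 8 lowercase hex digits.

|K| = 5 > B = 4, so first hash the key.
H(K): even-index sum = 370 mod 256 = 114; odd-index sum = 163 mod 256 = 163 → 72 a3.
Zero-pad H(K) = 72 a3 to 4 bytes: K' = 72 a3 00 00.

72a30000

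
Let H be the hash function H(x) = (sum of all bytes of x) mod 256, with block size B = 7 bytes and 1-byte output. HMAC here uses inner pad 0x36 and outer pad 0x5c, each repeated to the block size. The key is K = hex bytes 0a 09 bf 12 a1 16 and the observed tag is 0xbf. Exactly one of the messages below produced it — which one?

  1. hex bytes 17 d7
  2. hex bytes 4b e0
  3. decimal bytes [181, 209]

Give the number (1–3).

Key hex bytes 0a 09 bf 12 a1 16 is 6 bytes ≤ B = 7; zero-pad to 7 bytes: K' = 0a 09 bf 12 a1 16 00.
K' ⊕ ipad = 3c 3f 89 24 97 20 36; K' ⊕ opad = 56 55 e3 4e fd 4a 5c.
m1: inner = H(3c 3f 89 24 97 20 36 17 d7) = 03; tag = H(56 55 e3 4e fd 4a 5c 03) = 82
m2: inner = H(3c 3f 89 24 97 20 36 4b e0) = 40; tag = H(56 55 e3 4e fd 4a 5c 40) = bf ← matches
m3: inner = H(3c 3f 89 24 97 20 36 b5 d1) = 9b; tag = H(56 55 e3 4e fd 4a 5c 9b) = 1a

2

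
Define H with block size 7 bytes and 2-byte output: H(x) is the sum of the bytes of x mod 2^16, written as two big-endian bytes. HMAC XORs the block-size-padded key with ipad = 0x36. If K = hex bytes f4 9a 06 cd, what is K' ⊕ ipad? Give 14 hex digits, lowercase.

Key hex bytes f4 9a 06 cd is 4 bytes ≤ B = 7; zero-pad to 7 bytes: K' = f4 9a 06 cd 00 00 00.
XOR each byte with 0x36: f4⊕36=c2, 9a⊕36=ac, 06⊕36=30, cd⊕36=fb, 00⊕36=36, 00⊕36=36, 00⊕36=36.

c2ac30fb363636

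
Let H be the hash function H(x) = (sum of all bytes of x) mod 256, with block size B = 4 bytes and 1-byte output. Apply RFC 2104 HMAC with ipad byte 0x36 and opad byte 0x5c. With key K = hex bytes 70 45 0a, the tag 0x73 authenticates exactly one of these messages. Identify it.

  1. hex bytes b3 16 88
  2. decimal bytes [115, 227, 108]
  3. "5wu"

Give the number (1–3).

Key hex bytes 70 45 0a is 3 bytes ≤ B = 4; zero-pad to 4 bytes: K' = 70 45 0a 00.
K' ⊕ ipad = 46 73 3c 36; K' ⊕ opad = 2c 19 56 5c.
m1: inner = H(46 73 3c 36 b3 16 88) = 7c; tag = H(2c 19 56 5c 7c) = 73 ← matches
m2: inner = H(46 73 3c 36 73 e3 6c) = ed; tag = H(2c 19 56 5c ed) = e4
m3: inner = H(46 73 3c 36 35 77 75) = 4c; tag = H(2c 19 56 5c 4c) = 43

1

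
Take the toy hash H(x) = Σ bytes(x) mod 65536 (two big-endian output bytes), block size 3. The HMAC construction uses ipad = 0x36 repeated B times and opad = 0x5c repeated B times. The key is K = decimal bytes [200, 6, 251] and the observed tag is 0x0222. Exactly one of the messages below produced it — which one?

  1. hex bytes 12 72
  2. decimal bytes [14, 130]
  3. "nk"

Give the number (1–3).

Key decimal bytes [200, 6, 251] = c8 06 fb is exactly B = 3 bytes: K' = c8 06 fb.
K' ⊕ ipad = fe 30 cd; K' ⊕ opad = 94 5a a7.
m1: inner = H(fe 30 cd 12 72) = 02 7f; tag = H(94 5a a7 02 7f) = 0216
m2: inner = H(fe 30 cd 0e 82) = 02 8b; tag = H(94 5a a7 02 8b) = 0222 ← matches
m3: inner = H(fe 30 cd 6e 6b) = 02 d4; tag = H(94 5a a7 02 d4) = 026b

2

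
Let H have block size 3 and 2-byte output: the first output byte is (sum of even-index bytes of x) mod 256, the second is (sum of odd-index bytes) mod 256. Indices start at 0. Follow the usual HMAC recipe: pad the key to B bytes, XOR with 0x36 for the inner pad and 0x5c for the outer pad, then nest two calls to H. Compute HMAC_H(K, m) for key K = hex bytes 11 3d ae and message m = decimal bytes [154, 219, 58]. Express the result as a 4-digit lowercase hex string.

Key hex bytes 11 3d ae is exactly B = 3 bytes: K' = 11 3d ae.
K' ⊕ ipad = 27 0b 98.  K' ⊕ opad = 4d 61 f2.
Inner input = (K'⊕ipad) ∥ m = 27 0b 98 ∥ 9a db 3a.
Inner hash: even-index sum = 410 mod 256 = 154; odd-index sum = 223 mod 256 = 223 → 9a df.
Outer input = (K'⊕opad) ∥ inner = 4d 61 f2 ∥ 9a df.
Outer hash (tag): even-index sum = 542 mod 256 = 30; odd-index sum = 251 mod 256 = 251 → 1e fb.

1efb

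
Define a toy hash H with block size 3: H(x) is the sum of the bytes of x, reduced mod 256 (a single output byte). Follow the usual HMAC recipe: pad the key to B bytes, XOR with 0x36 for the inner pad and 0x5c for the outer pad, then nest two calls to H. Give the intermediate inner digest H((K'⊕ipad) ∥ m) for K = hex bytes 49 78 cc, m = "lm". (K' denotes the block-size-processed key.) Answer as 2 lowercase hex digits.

a0

Key hex bytes 49 78 cc is exactly B = 3 bytes: K' = 49 78 cc.
K' ⊕ ipad = 7f 4e fa.
Inner input = 7f 4e fa ∥ 6c 6d.
Inner hash: sum = 127+78+250+108+109 = 672; mod 256 = 160 → a0.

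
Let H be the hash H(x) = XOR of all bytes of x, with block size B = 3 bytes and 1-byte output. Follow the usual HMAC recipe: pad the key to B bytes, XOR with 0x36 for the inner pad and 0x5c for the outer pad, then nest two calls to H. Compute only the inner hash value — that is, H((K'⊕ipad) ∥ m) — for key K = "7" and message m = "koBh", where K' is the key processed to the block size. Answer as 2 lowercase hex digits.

2f

Key "7" = 37 is 1 byte ≤ B = 3; zero-pad to 3 bytes: K' = 37 00 00.
K' ⊕ ipad = 01 36 36.
Inner input = 01 36 36 ∥ 6b 6f 42 68.
Inner hash: XOR 01⊕36⊕36⊕6b⊕6f⊕42⊕68 = 2f.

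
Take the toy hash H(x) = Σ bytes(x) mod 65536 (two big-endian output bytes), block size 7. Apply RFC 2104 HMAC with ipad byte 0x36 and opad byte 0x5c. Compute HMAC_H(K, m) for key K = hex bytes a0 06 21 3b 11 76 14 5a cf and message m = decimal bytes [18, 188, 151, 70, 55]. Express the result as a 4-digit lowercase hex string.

Key hex bytes a0 06 21 3b 11 76 14 5a cf is 9 bytes > B = 7, so hash it first: H(key) = 02 c6, then zero-pad to 7 bytes: K' = 02 c6 00 00 00 00 00.
K' ⊕ ipad = 34 f0 36 36 36 36 36.  K' ⊕ opad = 5e 9a 5c 5c 5c 5c 5c.
Inner input = (K'⊕ipad) ∥ m = 34 f0 36 36 36 36 36 ∥ 12 bc 97 46 37.
Inner hash: sum = 52+240+54+54+54+54+54+18+188+151+70+55 = 1044 → 04 14.
Outer input = (K'⊕opad) ∥ inner = 5e 9a 5c 5c 5c 5c 5c ∥ 04 14.
Outer hash (tag): sum = 94+154+92+92+92+92+92+4+20 = 732 → 02 dc.

02dc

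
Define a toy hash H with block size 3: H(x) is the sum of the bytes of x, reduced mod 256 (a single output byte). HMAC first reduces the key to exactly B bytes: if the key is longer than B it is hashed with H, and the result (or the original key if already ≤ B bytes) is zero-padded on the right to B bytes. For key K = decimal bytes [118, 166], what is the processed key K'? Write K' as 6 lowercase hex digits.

Key decimal bytes [118, 166] = 76 a6 is 2 bytes ≤ B = 3; zero-pad to 3 bytes: K' = 76 a6 00.

76a600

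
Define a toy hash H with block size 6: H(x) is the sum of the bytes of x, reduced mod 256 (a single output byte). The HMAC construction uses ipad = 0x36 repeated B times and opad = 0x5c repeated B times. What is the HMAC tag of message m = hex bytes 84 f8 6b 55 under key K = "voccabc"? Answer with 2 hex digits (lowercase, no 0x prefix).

Key "voccabc" = 76 6f 63 63 61 62 63 is 7 bytes > B = 6, so hash it first: H(key) = d1, then zero-pad to 6 bytes: K' = d1 00 00 00 00 00.
K' ⊕ ipad = e7 36 36 36 36 36.  K' ⊕ opad = 8d 5c 5c 5c 5c 5c.
Inner input = (K'⊕ipad) ∥ m = e7 36 36 36 36 36 ∥ 84 f8 6b 55.
Inner hash: sum = 231+54+54+54+54+54+132+248+107+85 = 1073; mod 256 = 49 → 31.
Outer input = (K'⊕opad) ∥ inner = 8d 5c 5c 5c 5c 5c ∥ 31.
Outer hash (tag): sum = 141+92+92+92+92+92+49 = 650; mod 256 = 138 → 8a.

8a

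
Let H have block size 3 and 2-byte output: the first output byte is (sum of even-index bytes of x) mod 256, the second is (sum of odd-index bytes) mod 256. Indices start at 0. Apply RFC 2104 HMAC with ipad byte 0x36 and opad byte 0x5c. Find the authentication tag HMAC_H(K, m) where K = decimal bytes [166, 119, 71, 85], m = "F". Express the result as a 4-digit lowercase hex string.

Key decimal bytes [166, 119, 71, 85] = a6 77 47 55 is 4 bytes > B = 3, so hash it first: H(key) = ed cc, then zero-pad to 3 bytes: K' = ed cc 00.
K' ⊕ ipad = db fa 36.  K' ⊕ opad = b1 90 5c.
Inner input = (K'⊕ipad) ∥ m = db fa 36 ∥ 46.
Inner hash: even-index sum = 273 mod 256 = 17; odd-index sum = 320 mod 256 = 64 → 11 40.
Outer input = (K'⊕opad) ∥ inner = b1 90 5c ∥ 11 40.
Outer hash (tag): even-index sum = 333 mod 256 = 77; odd-index sum = 161 mod 256 = 161 → 4d a1.

4da1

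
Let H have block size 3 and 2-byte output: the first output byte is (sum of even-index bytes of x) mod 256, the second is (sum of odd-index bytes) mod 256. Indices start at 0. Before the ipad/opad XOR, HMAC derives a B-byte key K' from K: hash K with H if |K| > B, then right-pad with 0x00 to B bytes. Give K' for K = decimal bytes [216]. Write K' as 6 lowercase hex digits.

d80000

Key decimal bytes [216] = d8 is 1 byte ≤ B = 3; zero-pad to 3 bytes: K' = d8 00 00.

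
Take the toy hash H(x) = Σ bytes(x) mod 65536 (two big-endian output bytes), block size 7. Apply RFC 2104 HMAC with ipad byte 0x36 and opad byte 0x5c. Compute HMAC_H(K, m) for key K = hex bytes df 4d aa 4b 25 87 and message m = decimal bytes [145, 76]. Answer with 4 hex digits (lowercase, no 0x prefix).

Key hex bytes df 4d aa 4b 25 87 is 6 bytes ≤ B = 7; zero-pad to 7 bytes: K' = df 4d aa 4b 25 87 00.
K' ⊕ ipad = e9 7b 9c 7d 13 b1 36.  K' ⊕ opad = 83 11 f6 17 79 db 5c.
Inner input = (K'⊕ipad) ∥ m = e9 7b 9c 7d 13 b1 36 ∥ 91 4c.
Inner hash: sum = 233+123+156+125+19+177+54+145+76 = 1108 → 04 54.
Outer input = (K'⊕opad) ∥ inner = 83 11 f6 17 79 db 5c ∥ 04 54.
Outer hash (tag): sum = 131+17+246+23+121+219+92+4+84 = 937 → 03 a9.

03a9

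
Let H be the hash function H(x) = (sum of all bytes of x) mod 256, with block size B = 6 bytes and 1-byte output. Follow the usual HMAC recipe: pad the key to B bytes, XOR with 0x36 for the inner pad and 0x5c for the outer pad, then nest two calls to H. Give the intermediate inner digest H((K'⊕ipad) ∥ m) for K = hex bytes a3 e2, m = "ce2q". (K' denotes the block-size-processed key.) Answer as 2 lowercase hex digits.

ac

Key hex bytes a3 e2 is 2 bytes ≤ B = 6; zero-pad to 6 bytes: K' = a3 e2 00 00 00 00.
K' ⊕ ipad = 95 d4 36 36 36 36.
Inner input = 95 d4 36 36 36 36 ∥ 63 65 32 71.
Inner hash: sum = 149+212+54+54+54+54+99+101+50+113 = 940; mod 256 = 172 → ac.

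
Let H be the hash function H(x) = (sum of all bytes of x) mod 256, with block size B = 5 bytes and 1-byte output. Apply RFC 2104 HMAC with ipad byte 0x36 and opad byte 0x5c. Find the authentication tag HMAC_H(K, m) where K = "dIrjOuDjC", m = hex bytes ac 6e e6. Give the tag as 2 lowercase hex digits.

Key "dIrjOuDjC" = 64 49 72 6a 4f 75 44 6a 43 is 9 bytes > B = 5, so hash it first: H(key) = 3e, then zero-pad to 5 bytes: K' = 3e 00 00 00 00.
K' ⊕ ipad = 08 36 36 36 36.  K' ⊕ opad = 62 5c 5c 5c 5c.
Inner input = (K'⊕ipad) ∥ m = 08 36 36 36 36 ∥ ac 6e e6.
Inner hash: sum = 8+54+54+54+54+172+110+230 = 736; mod 256 = 224 → e0.
Outer input = (K'⊕opad) ∥ inner = 62 5c 5c 5c 5c ∥ e0.
Outer hash (tag): sum = 98+92+92+92+92+224 = 690; mod 256 = 178 → b2.

b2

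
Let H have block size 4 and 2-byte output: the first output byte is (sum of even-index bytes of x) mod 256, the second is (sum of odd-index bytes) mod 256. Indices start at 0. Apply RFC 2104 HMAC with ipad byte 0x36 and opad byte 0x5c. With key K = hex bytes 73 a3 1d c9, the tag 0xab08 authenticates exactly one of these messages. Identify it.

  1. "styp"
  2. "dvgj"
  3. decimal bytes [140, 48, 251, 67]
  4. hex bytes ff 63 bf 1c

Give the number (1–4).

2

Key hex bytes 73 a3 1d c9 is exactly B = 4 bytes: K' = 73 a3 1d c9.
K' ⊕ ipad = 45 95 2b ff; K' ⊕ opad = 2f ff 41 95.
m1: inner = H(45 95 2b ff 73 74 79 70) = 5c 78; tag = H(2f ff 41 95 5c 78) = cc0c
m2: inner = H(45 95 2b ff 64 76 67 6a) = 3b 74; tag = H(2f ff 41 95 3b 74) = ab08 ← matches
m3: inner = H(45 95 2b ff 8c 30 fb 43) = f7 07; tag = H(2f ff 41 95 f7 07) = 679b
m4: inner = H(45 95 2b ff ff 63 bf 1c) = 2e 13; tag = H(2f ff 41 95 2e 13) = 9ea7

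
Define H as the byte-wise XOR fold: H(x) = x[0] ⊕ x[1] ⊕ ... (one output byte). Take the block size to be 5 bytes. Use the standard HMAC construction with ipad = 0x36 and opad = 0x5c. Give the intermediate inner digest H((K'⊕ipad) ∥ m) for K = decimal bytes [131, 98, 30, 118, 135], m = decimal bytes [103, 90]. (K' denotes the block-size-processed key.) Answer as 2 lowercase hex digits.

Key decimal bytes [131, 98, 30, 118, 135] = 83 62 1e 76 87 is exactly B = 5 bytes: K' = 83 62 1e 76 87.
K' ⊕ ipad = b5 54 28 40 b1.
Inner input = b5 54 28 40 b1 ∥ 67 5a.
Inner hash: XOR b5⊕54⊕28⊕40⊕b1⊕67⊕5a = 05.

05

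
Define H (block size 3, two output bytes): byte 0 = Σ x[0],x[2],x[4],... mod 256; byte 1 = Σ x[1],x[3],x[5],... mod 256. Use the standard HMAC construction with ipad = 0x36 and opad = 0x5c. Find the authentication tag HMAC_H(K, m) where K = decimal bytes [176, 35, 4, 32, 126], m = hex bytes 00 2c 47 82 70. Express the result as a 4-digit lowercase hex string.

f607

Key decimal bytes [176, 35, 4, 32, 126] = b0 23 04 20 7e is 5 bytes > B = 3, so hash it first: H(key) = 32 43, then zero-pad to 3 bytes: K' = 32 43 00.
K' ⊕ ipad = 04 75 36.  K' ⊕ opad = 6e 1f 5c.
Inner input = (K'⊕ipad) ∥ m = 04 75 36 ∥ 00 2c 47 82 70.
Inner hash: even-index sum = 232 mod 256 = 232; odd-index sum = 300 mod 256 = 44 → e8 2c.
Outer input = (K'⊕opad) ∥ inner = 6e 1f 5c ∥ e8 2c.
Outer hash (tag): even-index sum = 246 mod 256 = 246; odd-index sum = 263 mod 256 = 7 → f6 07.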